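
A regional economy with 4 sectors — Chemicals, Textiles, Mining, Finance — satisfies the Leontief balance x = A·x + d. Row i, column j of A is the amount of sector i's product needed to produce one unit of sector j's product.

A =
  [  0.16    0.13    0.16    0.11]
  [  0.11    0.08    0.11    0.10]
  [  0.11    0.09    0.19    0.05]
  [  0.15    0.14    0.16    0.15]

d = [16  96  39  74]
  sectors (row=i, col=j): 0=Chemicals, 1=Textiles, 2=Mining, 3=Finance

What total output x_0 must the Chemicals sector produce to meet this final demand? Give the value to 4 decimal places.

74.1703

Form M = I − A:
  [  0.84   -0.13   -0.16   -0.11]
  [ -0.11    0.92   -0.11   -0.10]
  [ -0.11   -0.09    0.81   -0.05]
  [ -0.15   -0.14   -0.16    0.85]
Leontief inverse L = M⁻¹:
  [  1.3061    0.2506    0.3351    0.2182]
  [  0.2159    1.1679    0.2367    0.1793]
  [  0.2204    0.1805    1.3279    0.1279]
  [  0.3075    0.2706    0.3481    1.2686]
Total output x = L · d:
  x_0 = 1.3061·16 + 0.2506·96 + 0.3351·39 + 0.2182·74 = 74.1703
  x_1 = 0.2159·16 + 1.1679·96 + 0.2367·39 + 0.1793·74 = 138.0698
  x_2 = 0.2204·16 + 0.1805·96 + 1.3279·39 + 0.1279·74 = 82.1014
  x_3 = 0.3075·16 + 0.2706·96 + 0.3481·39 + 1.2686·74 = 138.3430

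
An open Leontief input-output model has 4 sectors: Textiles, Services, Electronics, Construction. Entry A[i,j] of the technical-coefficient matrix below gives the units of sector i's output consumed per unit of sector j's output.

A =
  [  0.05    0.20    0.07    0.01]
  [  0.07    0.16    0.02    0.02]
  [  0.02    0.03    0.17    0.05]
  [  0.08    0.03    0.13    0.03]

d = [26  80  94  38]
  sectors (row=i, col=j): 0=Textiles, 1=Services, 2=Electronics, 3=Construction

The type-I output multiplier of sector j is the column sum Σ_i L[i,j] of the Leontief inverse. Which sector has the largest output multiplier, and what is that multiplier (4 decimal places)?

Form M = I − A:
  [  0.95   -0.20   -0.07   -0.01]
  [ -0.07    0.84   -0.02   -0.02]
  [ -0.02   -0.03    0.83   -0.05]
  [ -0.08   -0.03   -0.13    0.97]
Leontief inverse L = M⁻¹:
  [  1.0758    0.2605    0.1004    0.0216]
  [  0.0928    1.2151    0.0415    0.0281]
  [  0.0351    0.0542    1.2192    0.0643]
  [  0.0963    0.0663    0.1730    1.0422]
Total output x = L · d:
  x_0 = 1.0758·26 + 0.2605·80 + 0.1004·94 + 0.0216·38 = 59.0682
  x_1 = 0.0928·26 + 1.2151·80 + 0.0415·94 + 0.0281·38 = 104.5881
  x_2 = 0.0351·26 + 0.0542·80 + 1.2192·94 + 0.0643·38 = 122.2923
  x_3 = 0.0963·26 + 0.0663·80 + 0.1730·94 + 1.0422·38 = 63.6712
Output multipliers (column sums of L):
  Textiles: 1.2999
  Services: 1.5961
  Electronics: 1.5340
  Construction: 1.1563

Services (1.5961)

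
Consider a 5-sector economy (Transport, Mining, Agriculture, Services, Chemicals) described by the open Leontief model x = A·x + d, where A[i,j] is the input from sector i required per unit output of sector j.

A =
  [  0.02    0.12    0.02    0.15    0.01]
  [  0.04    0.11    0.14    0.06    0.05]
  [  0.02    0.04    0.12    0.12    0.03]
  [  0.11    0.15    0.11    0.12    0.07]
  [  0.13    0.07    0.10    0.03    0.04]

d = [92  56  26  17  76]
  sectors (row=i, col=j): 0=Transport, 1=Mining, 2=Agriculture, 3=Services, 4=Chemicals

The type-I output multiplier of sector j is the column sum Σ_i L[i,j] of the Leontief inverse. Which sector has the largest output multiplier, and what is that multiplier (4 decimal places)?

Agriculture (1.8401)

Form M = I − A:
  [  0.98   -0.12   -0.02   -0.15   -0.01]
  [ -0.04    0.89   -0.14   -0.06   -0.05]
  [ -0.02   -0.04    0.88   -0.12   -0.03]
  [ -0.11   -0.15   -0.11    0.88   -0.07]
  [ -0.13   -0.07   -0.10   -0.03    0.96]
Leontief inverse L = M⁻¹:
  [  1.0578    0.1840    0.0833    0.2055    0.0382]
  [  0.0763    1.1705    0.2123    0.1244    0.0775]
  [  0.0554    0.0951    1.1814    0.1789    0.0555]
  [  0.1649    0.2446    0.2067    1.2131    0.1094]
  [  0.1597    0.1278    0.1563    0.0934    1.0617]
Total output x = L · d:
  x_0 = 1.0578·92 + 0.1840·56 + 0.0833·26 + 0.2055·17 + 0.0382·76 = 116.1807
  x_1 = 0.0763·92 + 1.1705·56 + 0.2123·26 + 0.1244·17 + 0.0775·76 = 86.0938
  x_2 = 0.0554·92 + 0.0951·56 + 1.1814·26 + 0.1789·17 + 0.0555·76 = 48.4021
  x_3 = 0.1649·92 + 0.2446·56 + 0.2067·26 + 1.2131·17 + 0.1094·76 = 63.1724
  x_4 = 0.1597·92 + 0.1278·56 + 0.1563·26 + 0.0934·17 + 1.0617·76 = 108.1932
Output multipliers (column sums of L):
  Transport: 1.5141
  Mining: 1.8220
  Agriculture: 1.8401
  Services: 1.8154
  Chemicals: 1.3422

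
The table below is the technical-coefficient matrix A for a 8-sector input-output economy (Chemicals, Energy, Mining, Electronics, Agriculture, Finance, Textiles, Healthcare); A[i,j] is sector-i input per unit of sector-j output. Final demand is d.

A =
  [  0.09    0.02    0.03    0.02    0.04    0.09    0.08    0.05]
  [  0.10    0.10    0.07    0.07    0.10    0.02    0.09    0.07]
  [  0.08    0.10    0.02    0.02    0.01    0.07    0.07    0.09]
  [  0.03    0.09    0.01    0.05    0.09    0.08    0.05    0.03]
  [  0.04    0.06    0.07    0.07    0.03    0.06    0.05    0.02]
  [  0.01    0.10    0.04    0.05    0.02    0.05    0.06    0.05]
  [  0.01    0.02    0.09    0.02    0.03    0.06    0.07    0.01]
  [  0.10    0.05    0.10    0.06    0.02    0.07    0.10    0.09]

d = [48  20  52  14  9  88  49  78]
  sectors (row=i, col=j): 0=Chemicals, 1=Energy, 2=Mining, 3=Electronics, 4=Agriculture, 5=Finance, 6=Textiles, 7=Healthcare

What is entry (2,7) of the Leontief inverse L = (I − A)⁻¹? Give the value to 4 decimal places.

Form M = I − A:
  [  0.91   -0.02   -0.03   -0.02   -0.04   -0.09   -0.08   -0.05]
  [ -0.10    0.90   -0.07   -0.07   -0.10   -0.02   -0.09   -0.07]
  [ -0.08   -0.10    0.98   -0.02   -0.01   -0.07   -0.07   -0.09]
  [ -0.03   -0.09   -0.01    0.95   -0.09   -0.08   -0.05   -0.03]
  [ -0.04   -0.06   -0.07   -0.07    0.97   -0.06   -0.05   -0.02]
  [ -0.01   -0.10   -0.04   -0.05   -0.02    0.95   -0.06   -0.05]
  [ -0.01   -0.02   -0.09   -0.02   -0.03   -0.06    0.93   -0.01]
  [ -0.10   -0.05   -0.10   -0.06   -0.02   -0.07   -0.10    0.91]
Leontief inverse L = M⁻¹:
  [  1.1294    0.0655    0.0712    0.0505    0.0675    0.1369    0.1333    0.0863]
  [  0.1679    1.1726    0.1332    0.1202    0.1501    0.0902    0.1719    0.1267]
  [  0.1329    0.1549    1.0708    0.0581    0.0474    0.1212    0.1352    0.1362]
  [  0.0720    0.1449    0.0543    1.0883    0.1267    0.1251    0.1049    0.0672]
  [  0.0803    0.1116    0.1067    0.1017    1.0627    0.1041    0.1012    0.0571]
  [  0.0516    0.1506    0.0808    0.0831    0.0540    1.0906    0.1122    0.0875]
  [  0.0378    0.0586    0.1188    0.0419    0.0497    0.0930    1.1082    0.0381]
  [  0.1626    0.1187    0.1580    0.1035    0.0622    0.1380    0.1785    1.1469]
Total output x = L · d:
  x_0 = 1.1294·48 + 0.0655·20 + 0.0712·52 + 0.0505·14 + 0.0675·9 + 0.1369·88 + 0.1333·49 + 0.0863·78 = 85.8547
  x_1 = 0.1679·48 + 1.1726·20 + 0.1332·52 + 0.1202·14 + 0.1501·9 + 0.0902·88 + 0.1719·49 + 0.1267·78 = 67.7199
  x_2 = 0.1329·48 + 0.1549·20 + 1.0708·52 + 0.0581·14 + 0.0474·9 + 0.1212·88 + 0.1352·49 + 0.1362·78 = 94.3155
  x_3 = 0.0720·48 + 0.1449·20 + 0.0543·52 + 1.0883·14 + 0.1267·9 + 0.1251·88 + 0.1049·49 + 0.0672·78 = 46.9446
  x_4 = 0.0803·48 + 0.1116·20 + 0.1067·52 + 0.1017·14 + 1.0627·9 + 0.1041·88 + 0.1012·49 + 0.0571·78 = 41.1974
  x_5 = 0.0516·48 + 0.1506·20 + 0.0808·52 + 0.0831·14 + 0.0540·9 + 1.0906·88 + 0.1122·49 + 0.0875·78 = 119.6330
  x_6 = 0.0378·48 + 0.0586·20 + 0.1188·52 + 0.0419·14 + 0.0497·9 + 0.0930·88 + 1.1082·49 + 0.0381·78 = 75.6577
  x_7 = 0.1626·48 + 0.1187·20 + 0.1580·52 + 0.1035·14 + 0.0622·9 + 0.1380·88 + 0.1785·49 + 1.1469·78 = 130.7513

L[2,7] = 0.1362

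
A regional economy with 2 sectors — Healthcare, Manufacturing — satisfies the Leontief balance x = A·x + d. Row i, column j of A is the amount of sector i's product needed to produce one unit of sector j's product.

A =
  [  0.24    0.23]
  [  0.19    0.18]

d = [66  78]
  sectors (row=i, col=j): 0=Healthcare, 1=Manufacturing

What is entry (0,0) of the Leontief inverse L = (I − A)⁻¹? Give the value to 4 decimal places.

L[0,0] = 1.4150

Form M = I − A:
  [  0.76   -0.23]
  [ -0.19    0.82]
Leontief inverse L = M⁻¹:
  [  1.4150    0.3969]
  [  0.3279    1.3115]
Total output x = L · d:
  x_0 = 1.4150·66 + 0.3969·78 = 124.3486
  x_1 = 0.3279·66 + 1.3115·78 = 123.9344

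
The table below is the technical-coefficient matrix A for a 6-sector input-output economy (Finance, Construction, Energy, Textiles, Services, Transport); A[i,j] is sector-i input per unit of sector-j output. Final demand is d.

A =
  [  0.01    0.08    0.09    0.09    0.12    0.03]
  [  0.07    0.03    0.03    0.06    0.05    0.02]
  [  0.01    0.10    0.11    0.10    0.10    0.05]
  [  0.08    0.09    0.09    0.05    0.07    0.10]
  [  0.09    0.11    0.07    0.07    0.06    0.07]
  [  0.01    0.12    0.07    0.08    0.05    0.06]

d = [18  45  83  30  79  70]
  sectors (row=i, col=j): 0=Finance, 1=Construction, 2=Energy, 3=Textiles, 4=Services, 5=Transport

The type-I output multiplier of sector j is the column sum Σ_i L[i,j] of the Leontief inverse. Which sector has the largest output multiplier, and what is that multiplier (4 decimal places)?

Construction (1.8921)

Form M = I − A:
  [  0.99   -0.08   -0.09   -0.09   -0.12   -0.03]
  [ -0.07    0.97   -0.03   -0.06   -0.05   -0.02]
  [ -0.01   -0.10    0.89   -0.10   -0.10   -0.05]
  [ -0.08   -0.09   -0.09    0.95   -0.07   -0.10]
  [ -0.09   -0.11   -0.07   -0.07    0.94   -0.07]
  [ -0.01   -0.12   -0.07   -0.08   -0.05    0.94]
Leontief inverse L = M⁻¹:
  [  1.0495    0.1430    0.1445    0.1424    0.1714    0.0721]
  [  0.0919    1.0691    0.0650    0.0931    0.0849    0.0454]
  [  0.0519    0.1693    1.1705    0.1585    0.1571    0.0961]
  [  0.1159    0.1606    0.1510    1.1113    0.1298    0.1430]
  [  0.1270    0.1763    0.1285    0.1285    1.1186    0.1116]
  [  0.0434    0.1737    0.1167    0.1266    0.0949    1.0957]
Total output x = L · d:
  x_0 = 1.0495·18 + 0.1430·45 + 0.1445·83 + 0.1424·30 + 0.1714·79 + 0.0721·70 = 60.1811
  x_1 = 0.0919·18 + 1.0691·45 + 0.0650·83 + 0.0931·30 + 0.0849·79 + 0.0454·70 = 67.8339
  x_2 = 0.0519·18 + 0.1693·45 + 1.1705·83 + 0.1585·30 + 0.1571·79 + 0.0961·70 = 129.5910
  x_3 = 0.1159·18 + 0.1606·45 + 0.1510·83 + 1.1113·30 + 0.1298·79 + 0.1430·70 = 75.4470
  x_4 = 0.1270·18 + 0.1763·45 + 0.1285·83 + 0.1285·30 + 1.1186·79 + 0.1116·70 = 120.9252
  x_5 = 0.0434·18 + 0.1737·45 + 0.1167·83 + 0.1266·30 + 0.0949·79 + 1.0957·70 = 106.2716
Output multipliers (column sums of L):
  Finance: 1.4796
  Construction: 1.8921
  Energy: 1.7762
  Textiles: 1.7604
  Services: 1.7566
  Transport: 1.5639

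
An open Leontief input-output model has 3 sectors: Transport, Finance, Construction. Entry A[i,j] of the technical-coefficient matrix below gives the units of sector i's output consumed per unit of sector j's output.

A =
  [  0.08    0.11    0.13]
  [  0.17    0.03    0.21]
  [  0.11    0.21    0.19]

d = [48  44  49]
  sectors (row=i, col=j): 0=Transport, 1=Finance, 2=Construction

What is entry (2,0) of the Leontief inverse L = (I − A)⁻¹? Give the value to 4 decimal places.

Form M = I − A:
  [  0.92   -0.11   -0.13]
  [ -0.17    0.97   -0.21]
  [ -0.11   -0.21    0.81]
Leontief inverse L = M⁻¹:
  [  1.1479    0.1802    0.2309]
  [  0.2489    1.1313    0.3332]
  [  0.2204    0.3178    1.3523]
Total output x = L · d:
  x_0 = 1.1479·48 + 0.1802·44 + 0.2309·49 = 74.3403
  x_1 = 0.2489·48 + 1.1313·44 + 0.3332·49 = 78.0528
  x_2 = 0.2204·48 + 0.3178·44 + 1.3523·49 = 90.8253

L[2,0] = 0.2204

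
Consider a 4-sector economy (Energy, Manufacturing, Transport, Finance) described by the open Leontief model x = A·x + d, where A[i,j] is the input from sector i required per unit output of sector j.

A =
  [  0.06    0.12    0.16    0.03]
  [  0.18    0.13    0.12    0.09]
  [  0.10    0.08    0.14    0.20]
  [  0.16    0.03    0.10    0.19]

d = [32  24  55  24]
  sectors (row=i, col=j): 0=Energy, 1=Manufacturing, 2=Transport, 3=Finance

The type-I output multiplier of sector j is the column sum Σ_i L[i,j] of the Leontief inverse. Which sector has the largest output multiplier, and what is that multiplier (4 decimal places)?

Form M = I − A:
  [  0.94   -0.12   -0.16   -0.03]
  [ -0.18    0.87   -0.12   -0.09]
  [ -0.10   -0.08    0.86   -0.20]
  [ -0.16   -0.03   -0.10    0.81]
Leontief inverse L = M⁻¹:
  [  1.1479    0.1861    0.2542    0.1259]
  [  0.2956    1.2203    0.2495    0.2081]
  [  0.2227    0.1588    1.2657    0.3384]
  [  0.2652    0.1015    0.2157    1.3089]
Total output x = L · d:
  x_0 = 1.1479·32 + 0.1861·24 + 0.2542·55 + 0.1259·24 = 58.2015
  x_1 = 0.2956·32 + 1.2203·24 + 0.2495·55 + 0.2081·24 = 57.4656
  x_2 = 0.2227·32 + 0.1588·24 + 1.2657·55 + 0.3384·24 = 88.6718
  x_3 = 0.2652·32 + 0.1015·24 + 0.2157·55 + 1.3089·24 = 54.2017
Output multipliers (column sums of L):
  Energy: 1.9314
  Manufacturing: 1.6667
  Transport: 1.9851
  Finance: 1.9814

Transport (1.9851)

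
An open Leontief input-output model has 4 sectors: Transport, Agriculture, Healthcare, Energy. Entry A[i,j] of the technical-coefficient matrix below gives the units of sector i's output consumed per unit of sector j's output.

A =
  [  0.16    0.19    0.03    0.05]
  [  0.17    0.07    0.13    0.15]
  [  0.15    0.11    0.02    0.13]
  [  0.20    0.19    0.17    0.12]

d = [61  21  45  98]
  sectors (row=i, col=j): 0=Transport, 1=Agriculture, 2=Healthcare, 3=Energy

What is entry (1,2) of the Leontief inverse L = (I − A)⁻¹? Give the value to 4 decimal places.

L[1,2] = 0.2186

Form M = I − A:
  [  0.84   -0.19   -0.03   -0.05]
  [ -0.17    0.93   -0.13   -0.15]
  [ -0.15   -0.11    0.98   -0.13]
  [ -0.20   -0.19   -0.17    0.88]
Leontief inverse L = M⁻¹:
  [  1.3056    0.3083    0.1056    0.1423]
  [  0.3493    1.2258    0.2186    0.2611]
  [  0.2960    0.2352    1.0987    0.2192]
  [  0.4293    0.3802    0.2834    1.2674]
Total output x = L · d:
  x_0 = 1.3056·61 + 0.3083·21 + 0.1056·45 + 0.1423·98 = 104.8141
  x_1 = 0.3493·61 + 1.2258·21 + 0.2186·45 + 0.2611·98 = 82.4712
  x_2 = 0.2960·61 + 0.2352·21 + 1.0987·45 + 0.2192·98 = 93.9199
  x_3 = 0.4293·61 + 0.3802·21 + 0.2834·45 + 1.2674·98 = 171.1349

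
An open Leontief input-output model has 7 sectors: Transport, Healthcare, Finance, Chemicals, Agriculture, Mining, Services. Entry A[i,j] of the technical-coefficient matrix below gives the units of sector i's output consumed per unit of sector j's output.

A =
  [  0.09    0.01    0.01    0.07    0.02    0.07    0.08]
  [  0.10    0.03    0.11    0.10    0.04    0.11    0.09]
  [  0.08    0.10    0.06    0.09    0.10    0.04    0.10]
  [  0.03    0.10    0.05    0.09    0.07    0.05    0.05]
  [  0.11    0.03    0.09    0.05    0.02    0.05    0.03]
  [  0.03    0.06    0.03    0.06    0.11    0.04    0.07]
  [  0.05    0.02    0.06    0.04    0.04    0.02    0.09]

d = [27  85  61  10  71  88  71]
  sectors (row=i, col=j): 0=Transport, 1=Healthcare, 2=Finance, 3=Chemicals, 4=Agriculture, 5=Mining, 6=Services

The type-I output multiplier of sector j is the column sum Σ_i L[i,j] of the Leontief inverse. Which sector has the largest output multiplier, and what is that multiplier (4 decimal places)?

Form M = I − A:
  [  0.91   -0.01   -0.01   -0.07   -0.02   -0.07   -0.08]
  [ -0.10    0.97   -0.11   -0.10   -0.04   -0.11   -0.09]
  [ -0.08   -0.10    0.94   -0.09   -0.10   -0.04   -0.10]
  [ -0.03   -0.10   -0.05    0.91   -0.07   -0.05   -0.05]
  [ -0.11   -0.03   -0.09   -0.05    0.98   -0.05   -0.03]
  [ -0.03   -0.06   -0.03   -0.06   -0.11    0.96   -0.07]
  [ -0.05   -0.02   -0.06   -0.04   -0.04   -0.02    0.91]
Leontief inverse L = M⁻¹:
  [  1.1262    0.0371    0.0381    0.1092    0.0523    0.0989    0.1222]
  [  0.1656    1.0836    0.1630    0.1713    0.1012    0.1607    0.1648]
  [  0.1510    0.1477    1.1199    0.1608    0.1525    0.0945    0.1721]
  [  0.0849    0.1410    0.0992    1.1479    0.1146    0.0945    0.1064]
  [  0.1564    0.0643    0.1237    0.0987    1.0588    0.0859    0.0806]
  [  0.0799    0.0931    0.0734    0.1079    0.1463    1.0769    0.1179]
  [  0.0878    0.0467    0.0909    0.0775    0.0699    0.0468    1.1314]
Total output x = L · d:
  x_0 = 1.1262·27 + 0.0371·85 + 0.0381·61 + 0.1092·10 + 0.0523·71 + 0.0989·88 + 0.1222·71 = 58.0644
  x_1 = 0.1656·27 + 1.0836·85 + 0.1630·61 + 0.1713·10 + 0.1012·71 + 0.1607·88 + 0.1648·71 = 141.2559
  x_2 = 0.1510·27 + 0.1477·85 + 1.1199·61 + 0.1608·10 + 0.1525·71 + 0.0945·88 + 0.1721·71 = 117.9100
  x_3 = 0.0849·27 + 0.1410·85 + 0.0992·61 + 1.1479·10 + 0.1146·71 + 0.0945·88 + 0.1064·71 = 55.8151
  x_4 = 0.1564·27 + 0.0643·85 + 0.1237·61 + 0.0987·10 + 1.0588·71 + 0.0859·88 + 0.0806·71 = 106.6807
  x_5 = 0.0799·27 + 0.0931·85 + 0.0734·61 + 0.1079·10 + 0.1463·71 + 1.0769·88 + 0.1179·71 = 129.1494
  x_6 = 0.0878·27 + 0.0467·85 + 0.0909·61 + 0.0775·10 + 0.0699·71 + 0.0468·88 + 1.1314·71 = 102.0723
Output multipliers (column sums of L):
  Transport: 1.8519
  Healthcare: 1.6133
  Finance: 1.7082
  Chemicals: 1.8734
  Agriculture: 1.6957
  Mining: 1.6581
  Services: 1.8954

Services (1.8954)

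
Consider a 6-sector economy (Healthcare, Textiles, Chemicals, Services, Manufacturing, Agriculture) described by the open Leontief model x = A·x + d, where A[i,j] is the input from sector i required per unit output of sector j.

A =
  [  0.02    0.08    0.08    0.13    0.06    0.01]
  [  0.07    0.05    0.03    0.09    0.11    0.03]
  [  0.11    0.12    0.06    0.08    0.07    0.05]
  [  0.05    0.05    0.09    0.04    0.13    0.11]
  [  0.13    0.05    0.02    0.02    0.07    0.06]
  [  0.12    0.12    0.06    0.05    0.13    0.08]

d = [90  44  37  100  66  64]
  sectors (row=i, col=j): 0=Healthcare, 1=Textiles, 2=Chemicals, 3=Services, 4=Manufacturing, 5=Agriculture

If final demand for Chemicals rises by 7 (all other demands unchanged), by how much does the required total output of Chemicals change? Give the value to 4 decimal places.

Form M = I − A:
  [  0.98   -0.08   -0.08   -0.13   -0.06   -0.01]
  [ -0.07    0.95   -0.03   -0.09   -0.11   -0.03]
  [ -0.11   -0.12    0.94   -0.08   -0.07   -0.05]
  [ -0.05   -0.05   -0.09    0.96   -0.13   -0.11]
  [ -0.13   -0.05   -0.02   -0.02    0.93   -0.06]
  [ -0.12   -0.12   -0.06   -0.05   -0.13    0.92]
Leontief inverse L = M⁻¹:
  [  1.0743    0.1274    0.1179    0.1725    0.1245    0.0510]
  [  0.1233    1.0958    0.0660    0.1320    0.1704    0.0676]
  [  0.1759    0.1819    1.1073    0.1412    0.1492    0.0946]
  [  0.1256    0.1156    0.1334    1.0931    0.2065    0.1565]
  [  0.1761    0.0955    0.0539    0.0653    1.1236    0.0890]
  [  0.1994    0.1912    0.1111    0.1176    0.2182    1.1297]
Total output x = L · d:
  x_0 = 1.0743·90 + 0.1274·44 + 0.1179·37 + 0.1725·100 + 0.1245·66 + 0.0510·64 = 135.3877
  x_1 = 0.1233·90 + 1.0958·44 + 0.0660·37 + 0.1320·100 + 0.1704·66 + 0.0676·64 = 90.5290
  x_2 = 0.1759·90 + 0.1819·44 + 1.1073·37 + 0.1412·100 + 0.1492·66 + 0.0946·64 = 94.8246
  x_3 = 0.1256·90 + 0.1156·44 + 0.1334·37 + 1.0931·100 + 0.2065·66 + 0.1565·64 = 154.2794
  x_4 = 0.1761·90 + 0.0955·44 + 0.0539·37 + 0.0653·100 + 1.1236·66 + 0.0890·64 = 108.4348
  x_5 = 0.1994·90 + 0.1912·44 + 0.1111·37 + 0.1176·100 + 0.2182·66 + 1.1297·64 = 128.9239
Δx_2 = L[2,2] · Δd_2 = 1.1073 · 7 = 7.7513

7.7513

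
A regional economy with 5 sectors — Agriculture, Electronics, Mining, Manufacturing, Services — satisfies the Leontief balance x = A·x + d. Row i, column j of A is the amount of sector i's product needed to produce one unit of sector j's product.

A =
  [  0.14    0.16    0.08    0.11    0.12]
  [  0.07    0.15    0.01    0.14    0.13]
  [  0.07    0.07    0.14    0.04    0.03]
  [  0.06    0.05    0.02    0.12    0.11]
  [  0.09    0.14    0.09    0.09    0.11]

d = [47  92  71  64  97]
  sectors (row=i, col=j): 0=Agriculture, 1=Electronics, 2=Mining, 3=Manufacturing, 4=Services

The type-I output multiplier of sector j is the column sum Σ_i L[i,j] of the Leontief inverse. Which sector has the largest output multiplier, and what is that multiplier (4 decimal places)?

Form M = I − A:
  [  0.86   -0.16   -0.08   -0.11   -0.12]
  [ -0.07    0.85   -0.01   -0.14   -0.13]
  [ -0.07   -0.07    0.86   -0.04   -0.03]
  [ -0.06   -0.05   -0.02    0.88   -0.11]
  [ -0.09   -0.14   -0.09   -0.09    0.89]
Leontief inverse L = M⁻¹:
  [  1.2415    0.3003    0.1501    0.2349    0.2453]
  [  0.1496    1.2631    0.0592    0.2466    0.2371]
  [  0.1248    0.1421    1.1878    0.1014    0.0902]
  [  0.1177    0.1275    0.0594    1.1929    0.1839]
  [  0.1736    0.2563    0.1506    0.1934    1.2134]
Total output x = L · d:
  x_0 = 1.2415·47 + 0.3003·92 + 0.1501·71 + 0.2349·64 + 0.2453·97 = 135.4669
  x_1 = 0.1496·47 + 1.2631·92 + 0.0592·71 + 0.2466·64 + 0.2371·97 = 166.2213
  x_2 = 0.1248·47 + 0.1421·92 + 1.1878·71 + 0.1014·64 + 0.0902·97 = 118.5120
  x_3 = 0.1177·47 + 0.1275·92 + 0.0594·71 + 1.1929·64 + 0.1839·97 = 115.6660
  x_4 = 0.1736·47 + 0.2563·92 + 0.1506·71 + 0.1934·64 + 1.2134·97 = 172.5157
Output multipliers (column sums of L):
  Agriculture: 1.8072
  Electronics: 2.0893
  Mining: 1.6072
  Manufacturing: 1.9692
  Services: 1.9700

Electronics (2.0893)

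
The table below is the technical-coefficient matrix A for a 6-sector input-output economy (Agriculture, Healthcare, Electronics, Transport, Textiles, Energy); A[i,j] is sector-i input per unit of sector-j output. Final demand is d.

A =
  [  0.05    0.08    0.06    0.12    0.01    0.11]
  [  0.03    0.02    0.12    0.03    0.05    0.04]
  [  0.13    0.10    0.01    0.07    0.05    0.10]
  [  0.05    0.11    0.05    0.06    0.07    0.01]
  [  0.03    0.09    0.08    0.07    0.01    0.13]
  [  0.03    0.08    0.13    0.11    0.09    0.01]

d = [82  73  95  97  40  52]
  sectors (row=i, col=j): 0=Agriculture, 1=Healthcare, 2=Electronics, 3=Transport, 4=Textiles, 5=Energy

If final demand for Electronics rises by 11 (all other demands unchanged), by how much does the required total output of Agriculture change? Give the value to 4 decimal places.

Form M = I − A:
  [  0.95   -0.08   -0.06   -0.12   -0.01   -0.11]
  [ -0.03    0.98   -0.12   -0.03   -0.05   -0.04]
  [ -0.13   -0.10    0.99   -0.07   -0.05   -0.10]
  [ -0.05   -0.11   -0.05    0.94   -0.07   -0.01]
  [ -0.03   -0.09   -0.08   -0.07    0.99   -0.13]
  [ -0.03   -0.08   -0.13   -0.11   -0.09    0.99]
Leontief inverse L = M⁻¹:
  [  1.0878    0.1363    0.1143    0.1725    0.0491    0.1461]
  [  0.0625    1.0615    0.1517    0.0675    0.0735    0.0755]
  [  0.1658    0.1572    1.0718    0.1295    0.0861    0.1457]
  [  0.0798    0.1519    0.0927    1.0985    0.0952    0.0480]
  [  0.0675    0.1425    0.1339    0.1206    1.0483    0.1657]
  [  0.0748    0.1404    0.1789    0.1607    0.1246    1.0601]
Total output x = L · d:
  x_0 = 1.0878·82 + 0.1363·73 + 0.1143·95 + 0.1725·97 + 0.0491·40 + 0.1461·52 = 136.3029
  x_1 = 0.0625·82 + 1.0615·73 + 0.1517·95 + 0.0675·97 + 0.0735·40 + 0.0755·52 = 110.4423
  x_2 = 0.1658·82 + 0.1572·73 + 1.0718·95 + 0.1295·97 + 0.0861·40 + 0.1457·52 = 150.4728
  x_3 = 0.0798·82 + 0.1519·73 + 0.0927·95 + 1.0985·97 + 0.0952·40 + 0.0480·52 = 139.2998
  x_4 = 0.0675·82 + 0.1425·73 + 0.1339·95 + 0.1206·97 + 1.0483·40 + 0.1657·52 = 90.9074
  x_5 = 0.0748·82 + 0.1404·73 + 0.1789·95 + 0.1607·97 + 0.1246·40 + 1.0601·52 = 109.0814
Δx_0 = L[0,2] · Δd_2 = 0.1143 · 11 = 1.2574

1.2574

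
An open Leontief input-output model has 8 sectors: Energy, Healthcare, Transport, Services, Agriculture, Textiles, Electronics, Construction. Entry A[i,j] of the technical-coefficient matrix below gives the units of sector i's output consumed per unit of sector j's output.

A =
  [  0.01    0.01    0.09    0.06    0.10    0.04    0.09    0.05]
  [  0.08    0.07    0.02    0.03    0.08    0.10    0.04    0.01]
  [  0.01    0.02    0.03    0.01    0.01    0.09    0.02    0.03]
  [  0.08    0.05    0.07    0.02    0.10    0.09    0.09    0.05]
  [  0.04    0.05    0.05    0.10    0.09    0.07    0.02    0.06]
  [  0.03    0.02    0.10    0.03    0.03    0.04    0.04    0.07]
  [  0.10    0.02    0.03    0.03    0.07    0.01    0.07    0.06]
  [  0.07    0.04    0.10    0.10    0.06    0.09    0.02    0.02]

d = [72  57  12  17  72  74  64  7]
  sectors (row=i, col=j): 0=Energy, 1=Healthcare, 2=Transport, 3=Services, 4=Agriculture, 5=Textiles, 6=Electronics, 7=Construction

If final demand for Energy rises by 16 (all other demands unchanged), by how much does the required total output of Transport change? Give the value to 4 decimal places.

0.4291

Form M = I − A:
  [  0.99   -0.01   -0.09   -0.06   -0.10   -0.04   -0.09   -0.05]
  [ -0.08    0.93   -0.02   -0.03   -0.08   -0.10   -0.04   -0.01]
  [ -0.01   -0.02    0.97   -0.01   -0.01   -0.09   -0.02   -0.03]
  [ -0.08   -0.05   -0.07    0.98   -0.10   -0.09   -0.09   -0.05]
  [ -0.04   -0.05   -0.05   -0.10    0.91   -0.07   -0.02   -0.06]
  [ -0.03   -0.02   -0.10   -0.03   -0.03    0.96   -0.04   -0.07]
  [ -0.10   -0.02   -0.03   -0.03   -0.07   -0.01    0.93   -0.06]
  [ -0.07   -0.04   -0.10   -0.10   -0.06   -0.09   -0.02    0.98]
Leontief inverse L = M⁻¹:
  [  1.0496    0.0357    0.1348    0.0972    0.1488    0.0894    0.1243    0.0861]
  [  0.1151    1.0953    0.0669    0.0660    0.1306    0.1459    0.0761    0.0455]
  [  0.0268    0.0312    1.0550    0.0258    0.0297    0.1127    0.0356    0.0473]
  [  0.1250    0.0801    0.1275    1.0664    0.1607    0.1474    0.1333    0.0940]
  [  0.0822    0.0807    0.1038    0.1414    1.1470    0.1283    0.0596    0.0985]
  [  0.0579    0.0389    0.1370    0.0576    0.0646    1.0807    0.0657    0.0957]
  [  0.1340    0.0419    0.0733    0.0672    0.1193    0.0519    1.1049    0.0916]
  [  0.1083    0.0680    0.1535    0.1364    0.1140    0.1470    0.0615    1.0595]
Total output x = L · d:
  x_0 = 1.0496·72 + 0.0357·57 + 0.1348·12 + 0.0972·17 + 0.1488·72 + 0.0894·74 + 0.1243·64 + 0.0861·7 = 106.7675
  x_1 = 0.1151·72 + 1.0953·57 + 0.0669·12 + 0.0660·17 + 0.1306·72 + 0.1459·74 + 0.0761·64 + 0.0455·7 = 98.0370
  x_2 = 0.0268·72 + 0.0312·57 + 1.0550·12 + 0.0258·17 + 0.0297·72 + 0.1127·74 + 0.0356·64 + 0.0473·7 = 29.8930
  x_3 = 0.1250·72 + 0.0801·57 + 0.1275·12 + 1.0664·17 + 0.1607·72 + 0.1474·74 + 0.1333·64 + 0.0940·7 = 64.8948
  x_4 = 0.0822·72 + 0.0807·57 + 0.1038·12 + 0.1414·17 + 1.1470·72 + 0.1283·74 + 0.0596·64 + 0.0985·7 = 110.7535
  x_5 = 0.0579·72 + 0.0389·57 + 0.1370·12 + 0.0576·17 + 0.0646·72 + 1.0807·74 + 0.0657·64 + 0.0957·7 = 98.5157
  x_6 = 0.1340·72 + 0.0419·57 + 0.0733·12 + 0.0672·17 + 0.1193·72 + 0.0519·74 + 1.1049·64 + 0.0916·7 = 97.8442
  x_7 = 0.1083·72 + 0.0680·57 + 0.1535·12 + 0.1364·17 + 0.1140·72 + 0.1470·74 + 0.0615·64 + 1.0595·7 = 46.2678
Δx_2 = L[2,0] · Δd_0 = 0.0268 · 16 = 0.4291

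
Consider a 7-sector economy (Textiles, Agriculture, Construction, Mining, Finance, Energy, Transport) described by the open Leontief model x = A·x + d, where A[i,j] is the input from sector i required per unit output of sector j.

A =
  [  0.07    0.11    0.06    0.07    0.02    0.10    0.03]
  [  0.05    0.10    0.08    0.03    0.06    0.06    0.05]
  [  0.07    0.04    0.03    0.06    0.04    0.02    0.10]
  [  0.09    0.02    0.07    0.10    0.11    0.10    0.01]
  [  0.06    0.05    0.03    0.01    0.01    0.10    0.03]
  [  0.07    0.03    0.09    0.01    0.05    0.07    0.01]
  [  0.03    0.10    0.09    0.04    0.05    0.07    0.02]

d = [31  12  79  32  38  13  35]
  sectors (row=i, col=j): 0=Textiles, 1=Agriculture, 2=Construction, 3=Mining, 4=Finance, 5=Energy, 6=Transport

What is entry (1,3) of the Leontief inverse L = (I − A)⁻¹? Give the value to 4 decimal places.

Form M = I − A:
  [  0.93   -0.11   -0.06   -0.07   -0.02   -0.10   -0.03]
  [ -0.05    0.90   -0.08   -0.03   -0.06   -0.06   -0.05]
  [ -0.07   -0.04    0.97   -0.06   -0.04   -0.02   -0.10]
  [ -0.09   -0.02   -0.07    0.90   -0.11   -0.10   -0.01]
  [ -0.06   -0.05   -0.03   -0.01    0.99   -0.10   -0.03]
  [ -0.07   -0.03   -0.09   -0.01   -0.05    0.93   -0.01]
  [ -0.03   -0.10   -0.09   -0.04   -0.05   -0.07    0.98]
Leontief inverse L = M⁻¹:
  [  1.1197    0.1591    0.1116    0.1048    0.0592    0.1551    0.0582]
  [  0.0935    1.1469    0.1250    0.0596    0.0925    0.1090    0.0787]
  [  0.1069    0.0821    1.0702    0.0893    0.0697    0.0660    0.1204]
  [  0.1458    0.0664    0.1199    1.1378    0.1484    0.1637    0.0379]
  [  0.0901    0.0814    0.0630    0.0289    1.0317    0.1338    0.0466]
  [  0.1048    0.0635    0.1221    0.0330    0.0721    1.1070    0.0327]
  [  0.0717    0.1408    0.1313    0.0678    0.0815    0.1145    1.0475]
Total output x = L · d:
  x_0 = 1.1197·31 + 0.1591·12 + 0.1116·79 + 0.1048·32 + 0.0592·38 + 0.1551·13 + 0.0582·35 = 55.0915
  x_1 = 0.0935·31 + 1.1469·12 + 0.1250·79 + 0.0596·32 + 0.0925·38 + 0.1090·13 + 0.0787·35 = 36.1295
  x_2 = 0.1069·31 + 0.0821·12 + 1.0702·79 + 0.0893·32 + 0.0697·38 + 0.0660·13 + 0.1204·35 = 99.4218
  x_3 = 0.1458·31 + 0.0664·12 + 0.1199·79 + 1.1378·32 + 0.1484·38 + 0.1637·13 + 0.0379·35 = 60.2932
  x_4 = 0.0901·31 + 0.0814·12 + 0.0630·79 + 0.0289·32 + 1.0317·38 + 0.1338·13 + 0.0466·35 = 52.2501
  x_5 = 0.1048·31 + 0.0635·12 + 0.1221·79 + 0.0330·32 + 0.0721·38 + 1.1070·13 + 0.0327·35 = 32.9900
  x_6 = 0.0717·31 + 0.1408·12 + 0.1313·79 + 0.0678·32 + 0.0815·38 + 0.1145·13 + 1.0475·35 = 57.7012

L[1,3] = 0.0596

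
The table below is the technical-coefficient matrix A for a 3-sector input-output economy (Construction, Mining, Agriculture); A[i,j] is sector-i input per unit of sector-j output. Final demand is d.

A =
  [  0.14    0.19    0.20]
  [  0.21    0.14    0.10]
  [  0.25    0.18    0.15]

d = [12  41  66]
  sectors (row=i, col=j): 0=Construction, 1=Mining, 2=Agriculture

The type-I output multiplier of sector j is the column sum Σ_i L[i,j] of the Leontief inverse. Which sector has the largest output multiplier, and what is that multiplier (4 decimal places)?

Form M = I − A:
  [  0.86   -0.19   -0.20]
  [ -0.21    0.86   -0.10]
  [ -0.25   -0.18    0.85]
Leontief inverse L = M⁻¹:
  [  1.3608    0.3769    0.3645]
  [  0.3884    1.2997    0.2443]
  [  0.4825    0.3861    1.3354]
Total output x = L · d:
  x_0 = 1.3608·12 + 0.3769·41 + 0.3645·66 = 55.8435
  x_1 = 0.3884·12 + 1.2997·41 + 0.2443·66 = 74.0732
  x_2 = 0.4825·12 + 0.3861·41 + 1.3354·66 = 109.7577
Output multipliers (column sums of L):
  Construction: 2.2317
  Mining: 2.0628
  Agriculture: 1.9443

Construction (2.2317)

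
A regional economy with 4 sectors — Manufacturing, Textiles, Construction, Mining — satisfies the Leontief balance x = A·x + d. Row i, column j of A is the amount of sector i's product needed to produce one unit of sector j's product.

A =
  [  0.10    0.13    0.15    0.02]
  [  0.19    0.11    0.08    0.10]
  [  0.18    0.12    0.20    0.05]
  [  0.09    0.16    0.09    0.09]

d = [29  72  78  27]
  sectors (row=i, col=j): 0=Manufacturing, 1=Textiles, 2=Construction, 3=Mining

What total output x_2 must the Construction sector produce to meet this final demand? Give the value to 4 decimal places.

Form M = I − A:
  [  0.90   -0.13   -0.15   -0.02]
  [ -0.19    0.89   -0.08   -0.10]
  [ -0.18   -0.12    0.80   -0.05]
  [ -0.09   -0.16   -0.09    0.91]
Leontief inverse L = M⁻¹:
  [  1.2166    0.2243    0.2579    0.0656]
  [  0.3131    1.2234    0.1982    0.1522]
  [  0.3337    0.2504    1.3499    0.1090]
  [  0.2084    0.2620    0.1939    1.1429]
Total output x = L · d:
  x_0 = 1.2166·29 + 0.2243·72 + 0.2579·78 + 0.0656·27 = 73.3154
  x_1 = 0.3131·29 + 1.2234·72 + 0.1982·78 + 0.1522·27 = 116.7347
  x_2 = 0.3337·29 + 0.2504·72 + 1.3499·78 + 0.1090·27 = 135.9368
  x_3 = 0.2084·29 + 0.2620·72 + 0.1939·78 + 1.1429·27 = 70.8904

135.9368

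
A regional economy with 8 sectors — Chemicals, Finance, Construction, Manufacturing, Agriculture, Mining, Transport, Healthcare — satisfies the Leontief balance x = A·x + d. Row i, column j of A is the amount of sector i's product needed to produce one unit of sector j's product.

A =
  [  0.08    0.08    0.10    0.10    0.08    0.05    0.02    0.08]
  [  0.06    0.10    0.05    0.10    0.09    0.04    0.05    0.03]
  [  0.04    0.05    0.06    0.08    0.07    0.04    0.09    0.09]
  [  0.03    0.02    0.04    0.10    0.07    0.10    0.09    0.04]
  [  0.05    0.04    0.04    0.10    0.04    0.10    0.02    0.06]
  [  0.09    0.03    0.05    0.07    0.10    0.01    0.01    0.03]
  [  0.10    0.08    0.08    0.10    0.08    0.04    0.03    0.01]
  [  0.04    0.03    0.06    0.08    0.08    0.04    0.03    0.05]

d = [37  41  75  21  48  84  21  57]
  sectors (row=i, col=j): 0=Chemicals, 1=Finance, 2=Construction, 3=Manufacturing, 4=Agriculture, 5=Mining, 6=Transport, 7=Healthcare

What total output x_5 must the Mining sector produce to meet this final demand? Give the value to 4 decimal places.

Form M = I − A:
  [  0.92   -0.08   -0.10   -0.10   -0.08   -0.05   -0.02   -0.08]
  [ -0.06    0.90   -0.05   -0.10   -0.09   -0.04   -0.05   -0.03]
  [ -0.04   -0.05    0.94   -0.08   -0.07   -0.04   -0.09   -0.09]
  [ -0.03   -0.02   -0.04    0.90   -0.07   -0.10   -0.09   -0.04]
  [ -0.05   -0.04   -0.04   -0.10    0.96   -0.10   -0.02   -0.06]
  [ -0.09   -0.03   -0.05   -0.07   -0.10    0.99   -0.01   -0.03]
  [ -0.10   -0.08   -0.08   -0.10   -0.08   -0.04    0.97   -0.01]
  [ -0.04   -0.03   -0.06   -0.08   -0.08   -0.04   -0.03    0.95]
Leontief inverse L = M⁻¹:
  [  1.1444    0.1380    0.1663    0.2054    0.1654    0.1162    0.0741    0.1400]
  [  0.1192    1.1540    0.1081    0.1951    0.1654    0.1006    0.0970    0.0796]
  [  0.0990    0.1011    1.1188    0.1727    0.1449    0.0974    0.1354    0.1384]
  [  0.0875    0.0651    0.0939    1.1859    0.1406    0.1535    0.1310    0.0834]
  [  0.1003    0.0805    0.0889    0.1779    1.1058    0.1481    0.0585    0.1020]
  [  0.1331    0.0688    0.0951    0.1417    0.1548    1.0581    0.0446    0.0720]
  [  0.1596    0.1346    0.1403    0.1959    0.1561    0.1009    1.0786    0.0636]
  [  0.0847    0.0681    0.1049    0.1527    0.1377    0.0874    0.0666    1.0904]
Total output x = L · d:
  x_0 = 1.1444·37 + 0.1380·41 + 0.1663·75 + 0.2054·21 + 0.1654·48 + 0.1162·84 + 0.0741·21 + 0.1400·57 = 92.0187
  x_1 = 0.1192·37 + 1.1540·41 + 0.1081·75 + 0.1951·21 + 0.1654·48 + 0.1006·84 + 0.0970·21 + 0.0796·57 = 86.8872
  x_2 = 0.0990·37 + 0.1011·41 + 1.1188·75 + 0.1727·21 + 0.1449·48 + 0.0974·84 + 0.1354·21 + 0.1384·57 = 121.2177
  x_3 = 0.0875·37 + 0.0651·41 + 0.0939·75 + 1.1859·21 + 0.1406·48 + 0.1535·84 + 0.1310·21 + 0.0834·57 = 64.9937
  x_4 = 0.1003·37 + 0.0805·41 + 0.0889·75 + 0.1779·21 + 1.1058·48 + 0.1481·84 + 0.0585·21 + 0.1020·57 = 89.9807
  x_5 = 0.1331·37 + 0.0688·41 + 0.0951·75 + 0.1417·21 + 0.1548·48 + 1.0581·84 + 0.0446·21 + 0.0720·57 = 119.2070
  x_6 = 0.1596·37 + 0.1346·41 + 0.1403·75 + 0.1959·21 + 0.1561·48 + 0.1009·84 + 1.0786·21 + 0.0636·57 = 68.3107
  x_7 = 0.0847·37 + 0.0681·41 + 0.1049·75 + 0.1527·21 + 0.1377·48 + 0.0874·84 + 0.0666·21 + 1.0904·57 = 94.5010

119.2070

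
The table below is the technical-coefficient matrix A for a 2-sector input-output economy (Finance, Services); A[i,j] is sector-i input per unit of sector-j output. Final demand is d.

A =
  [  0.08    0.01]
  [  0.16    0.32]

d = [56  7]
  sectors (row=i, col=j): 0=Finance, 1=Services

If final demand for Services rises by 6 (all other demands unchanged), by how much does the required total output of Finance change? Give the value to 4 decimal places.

Form M = I − A:
  [  0.92   -0.01]
  [ -0.16    0.68]
Leontief inverse L = M⁻¹:
  [  1.0897    0.0160]
  [  0.2564    1.4744]
Total output x = L · d:
  x_0 = 1.0897·56 + 0.0160·7 = 61.1378
  x_1 = 0.2564·56 + 1.4744·7 = 24.6795
Δx_0 = L[0,1] · Δd_1 = 0.0160 · 6 = 0.0962

0.0962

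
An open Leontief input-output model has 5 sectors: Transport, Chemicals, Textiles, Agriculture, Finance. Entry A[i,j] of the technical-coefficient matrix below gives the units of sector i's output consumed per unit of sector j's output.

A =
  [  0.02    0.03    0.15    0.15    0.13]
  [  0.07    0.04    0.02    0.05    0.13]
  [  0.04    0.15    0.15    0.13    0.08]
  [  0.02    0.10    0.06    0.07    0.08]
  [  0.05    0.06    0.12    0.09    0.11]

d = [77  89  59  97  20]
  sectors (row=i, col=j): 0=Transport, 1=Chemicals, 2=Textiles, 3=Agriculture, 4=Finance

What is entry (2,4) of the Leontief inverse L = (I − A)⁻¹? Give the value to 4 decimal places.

Form M = I − A:
  [  0.98   -0.03   -0.15   -0.15   -0.13]
  [ -0.07    0.96   -0.02   -0.05   -0.13]
  [ -0.04   -0.15    0.85   -0.13   -0.08]
  [ -0.02   -0.10   -0.06    0.93   -0.08]
  [ -0.05   -0.06   -0.12   -0.09    0.89]
Leontief inverse L = M⁻¹:
  [  1.0530    0.1065    0.2343    0.2287    0.2110]
  [  0.0917    1.0785    0.0751    0.1013    0.1868]
  [  0.0802    0.2290    1.2360    0.2150    0.1756]
  [  0.0446    0.1437    0.1097    1.1189    0.1379]
  [  0.0807    0.1241    0.1960    0.1618    1.1857]
Total output x = L · d:
  x_0 = 1.0530·77 + 0.1065·89 + 0.2343·59 + 0.2287·97 + 0.2110·20 = 130.7909
  x_1 = 0.0917·77 + 1.0785·89 + 0.0751·59 + 0.1013·97 + 0.1868·20 = 121.0428
  x_2 = 0.0802·77 + 0.2290·89 + 1.2360·59 + 0.2150·97 + 0.1756·20 = 123.8407
  x_3 = 0.0446·77 + 0.1437·89 + 0.1097·59 + 1.1189·97 + 0.1379·20 = 133.9878
  x_4 = 0.0807·77 + 0.1241·89 + 0.1960·59 + 0.1618·97 + 1.1857·20 = 68.2269

L[2,4] = 0.1756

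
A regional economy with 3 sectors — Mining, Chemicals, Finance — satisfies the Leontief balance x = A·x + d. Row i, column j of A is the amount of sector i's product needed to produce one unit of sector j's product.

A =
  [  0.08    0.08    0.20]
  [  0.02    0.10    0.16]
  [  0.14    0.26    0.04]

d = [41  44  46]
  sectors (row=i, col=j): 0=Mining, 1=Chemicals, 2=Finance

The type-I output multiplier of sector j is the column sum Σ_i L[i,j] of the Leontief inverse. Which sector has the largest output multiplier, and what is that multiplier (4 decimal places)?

Chemicals (1.6978)

Form M = I − A:
  [  0.92   -0.08   -0.20]
  [ -0.02    0.90   -0.16]
  [ -0.14   -0.26    0.96]
Leontief inverse L = M⁻¹:
  [  1.1312    0.1772    0.2652]
  [  0.0572    1.1763    0.2080]
  [  0.1805    0.3444    1.1367]
Total output x = L · d:
  x_0 = 1.1312·41 + 0.1772·44 + 0.2652·46 = 66.3710
  x_1 = 0.0572·41 + 1.1763·44 + 0.2080·46 = 63.6686
  x_2 = 0.1805·41 + 0.3444·44 + 1.1367·46 = 74.8393
Output multipliers (column sums of L):
  Mining: 1.3688
  Chemicals: 1.6978
  Finance: 1.6098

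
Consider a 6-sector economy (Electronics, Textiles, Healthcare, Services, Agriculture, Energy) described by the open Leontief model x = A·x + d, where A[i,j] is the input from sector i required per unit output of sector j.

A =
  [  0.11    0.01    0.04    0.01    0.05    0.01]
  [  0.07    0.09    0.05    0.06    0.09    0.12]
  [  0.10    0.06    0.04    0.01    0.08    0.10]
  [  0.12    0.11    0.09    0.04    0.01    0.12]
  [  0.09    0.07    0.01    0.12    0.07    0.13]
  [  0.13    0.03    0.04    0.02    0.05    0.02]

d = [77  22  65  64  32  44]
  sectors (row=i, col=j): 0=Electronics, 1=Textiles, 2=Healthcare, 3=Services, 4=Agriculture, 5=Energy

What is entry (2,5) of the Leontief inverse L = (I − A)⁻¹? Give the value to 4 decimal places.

Form M = I − A:
  [  0.89   -0.01   -0.04   -0.01   -0.05   -0.01]
  [ -0.07    0.91   -0.05   -0.06   -0.09   -0.12]
  [ -0.10   -0.06    0.96   -0.01   -0.08   -0.10]
  [ -0.12   -0.11   -0.09    0.96   -0.01   -0.12]
  [ -0.09   -0.07   -0.01   -0.12    0.93   -0.13]
  [ -0.13   -0.03   -0.04   -0.02   -0.05    0.98]
Leontief inverse L = M⁻¹:
  [  1.1467    0.0255    0.0534    0.0236    0.0707    0.0325]
  [  0.1509    1.1337    0.0830    0.0940    0.1356    0.1783]
  [  0.1639    0.0899    1.0637    0.0360    0.1170    0.1411]
  [  0.1999    0.1491    0.1236    1.0650    0.0564    0.1708]
  [  0.1745    0.1151    0.0469    0.1523    1.1115    0.1868]
  [  0.1764    0.0507    0.0580    0.0370    0.0762    1.0490]
Total output x = L · d:
  x_0 = 1.1467·77 + 0.0255·22 + 0.0534·65 + 0.0236·64 + 0.0707·32 + 0.0325·44 = 97.5336
  x_1 = 0.1509·77 + 1.1337·22 + 0.0830·65 + 0.0940·64 + 0.1356·32 + 0.1783·44 = 60.1523
  x_2 = 0.1639·77 + 0.0899·22 + 1.0637·65 + 0.0360·64 + 0.1170·32 + 0.1411·44 = 95.9907
  x_3 = 0.1999·77 + 0.1491·22 + 0.1236·65 + 1.0650·64 + 0.0564·32 + 0.1708·44 = 104.1837
  x_4 = 0.1745·77 + 0.1151·22 + 0.0469·65 + 0.1523·64 + 1.1115·32 + 0.1868·44 = 72.5545
  x_5 = 0.1764·77 + 0.0507·22 + 0.0580·65 + 0.0370·64 + 0.0762·32 + 1.0490·44 = 69.4234

L[2,5] = 0.1411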